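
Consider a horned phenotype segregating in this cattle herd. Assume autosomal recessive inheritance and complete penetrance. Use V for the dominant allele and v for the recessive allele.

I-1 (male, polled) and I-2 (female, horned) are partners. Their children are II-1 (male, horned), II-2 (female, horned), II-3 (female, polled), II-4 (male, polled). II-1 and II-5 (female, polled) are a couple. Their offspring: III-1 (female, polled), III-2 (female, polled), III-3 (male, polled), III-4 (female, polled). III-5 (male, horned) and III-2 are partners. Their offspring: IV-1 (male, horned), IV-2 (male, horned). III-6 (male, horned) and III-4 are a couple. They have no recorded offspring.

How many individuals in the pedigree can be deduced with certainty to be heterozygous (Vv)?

Obligate heterozygotes: I-1 is polled so carries V and passed v to II-1 (vv), so I-1 is Vv; II-3 is polled so carries V and received v from I-2 (vv), so II-3 is Vv; II-4 is polled so carries V and received v from I-2 (vv), so II-4 is Vv; III-1 is polled so carries V and received v from II-1 (vv), so III-1 is Vv; III-2 is polled so carries V and received v from II-1 (vv), so III-2 is Vv; III-3 is polled so carries V and received v from II-1 (vv), so III-3 is Vv; III-4 is polled so carries V and received v from II-1 (vv), so III-4 is Vv.
Every other individual is either homozygous by phenotype or has at least one consistent homozygous assignment, so the count is 7.

7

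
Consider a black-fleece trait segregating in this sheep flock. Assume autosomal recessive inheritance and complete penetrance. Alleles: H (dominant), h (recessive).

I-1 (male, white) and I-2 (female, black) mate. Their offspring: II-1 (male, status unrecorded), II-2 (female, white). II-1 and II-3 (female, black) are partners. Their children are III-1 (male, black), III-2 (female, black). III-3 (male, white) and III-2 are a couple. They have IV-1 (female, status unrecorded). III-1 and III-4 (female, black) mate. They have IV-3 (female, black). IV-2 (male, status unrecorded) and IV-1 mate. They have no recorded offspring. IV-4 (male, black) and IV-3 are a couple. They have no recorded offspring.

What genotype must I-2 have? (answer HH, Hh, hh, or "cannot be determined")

hh

I-2 is black, so I-2 is hh.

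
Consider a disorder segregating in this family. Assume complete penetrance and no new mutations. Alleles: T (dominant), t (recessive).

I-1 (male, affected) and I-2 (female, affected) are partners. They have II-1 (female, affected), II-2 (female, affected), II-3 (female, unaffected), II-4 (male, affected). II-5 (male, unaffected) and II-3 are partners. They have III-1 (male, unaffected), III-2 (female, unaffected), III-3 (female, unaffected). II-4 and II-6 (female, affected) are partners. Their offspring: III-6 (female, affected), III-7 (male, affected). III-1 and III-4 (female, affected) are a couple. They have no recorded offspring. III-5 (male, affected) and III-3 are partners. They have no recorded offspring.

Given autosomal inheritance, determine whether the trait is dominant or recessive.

dominant

I-1 and I-2 are both affected yet have an unaffected child II-3. Under a recessive model two affected parents are homozygous and every child would be affected, so the trait cannot be recessive.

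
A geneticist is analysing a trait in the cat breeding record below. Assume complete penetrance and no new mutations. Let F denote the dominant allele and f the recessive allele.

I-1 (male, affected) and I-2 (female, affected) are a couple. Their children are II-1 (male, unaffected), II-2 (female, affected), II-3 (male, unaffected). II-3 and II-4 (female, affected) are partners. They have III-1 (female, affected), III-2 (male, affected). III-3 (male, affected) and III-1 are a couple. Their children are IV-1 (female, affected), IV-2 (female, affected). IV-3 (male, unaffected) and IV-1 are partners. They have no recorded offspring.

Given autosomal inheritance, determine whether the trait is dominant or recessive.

dominant

I-1 and I-2 are both affected yet have an unaffected child II-1. Under a recessive model two affected parents are homozygous and every child would be affected, so the trait cannot be recessive.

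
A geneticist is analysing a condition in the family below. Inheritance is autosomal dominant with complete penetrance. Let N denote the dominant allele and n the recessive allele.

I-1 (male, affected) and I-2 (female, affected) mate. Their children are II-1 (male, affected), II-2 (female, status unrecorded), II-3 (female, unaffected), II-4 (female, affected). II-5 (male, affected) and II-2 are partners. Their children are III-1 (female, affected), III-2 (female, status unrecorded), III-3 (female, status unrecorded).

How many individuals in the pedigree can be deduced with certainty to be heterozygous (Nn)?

Obligate heterozygotes: I-1 is affected so carries N and passed n to II-3 (nn), so I-1 is Nn; I-2 is affected so carries N and passed n to II-3 (nn), so I-2 is Nn.
Every other individual is either homozygous by phenotype or has at least one consistent homozygous assignment, so the count is 2.

2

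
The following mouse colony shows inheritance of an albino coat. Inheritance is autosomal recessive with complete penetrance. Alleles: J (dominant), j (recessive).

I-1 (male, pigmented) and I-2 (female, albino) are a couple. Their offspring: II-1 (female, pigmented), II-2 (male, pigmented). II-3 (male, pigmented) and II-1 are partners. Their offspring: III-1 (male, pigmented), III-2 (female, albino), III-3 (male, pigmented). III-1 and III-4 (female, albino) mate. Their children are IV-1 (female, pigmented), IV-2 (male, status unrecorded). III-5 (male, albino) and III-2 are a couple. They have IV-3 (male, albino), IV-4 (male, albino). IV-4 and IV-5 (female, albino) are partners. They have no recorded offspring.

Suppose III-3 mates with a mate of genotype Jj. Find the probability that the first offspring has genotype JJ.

II-3 is pigmented so carries J and passed j to III-2 (jj), so II-3 is Jj.
II-1 is pigmented so carries J and received j from I-2 (jj), so II-1 is Jj.
III-3 is a pigmented offspring of II-3 (Jj) × II-1 (Jj), whose cross gives 1/4 JJ : 1/2 Jj : 1/4 jj; conditioning on being pigmented, III-3 is JJ with probability 1/3, Jj with probability 2/3.
Summing over parental genotype combinations, P(offspring has genotype JJ) = 1/3·1/2 + 2/3·1/4 = 1/3.

1/3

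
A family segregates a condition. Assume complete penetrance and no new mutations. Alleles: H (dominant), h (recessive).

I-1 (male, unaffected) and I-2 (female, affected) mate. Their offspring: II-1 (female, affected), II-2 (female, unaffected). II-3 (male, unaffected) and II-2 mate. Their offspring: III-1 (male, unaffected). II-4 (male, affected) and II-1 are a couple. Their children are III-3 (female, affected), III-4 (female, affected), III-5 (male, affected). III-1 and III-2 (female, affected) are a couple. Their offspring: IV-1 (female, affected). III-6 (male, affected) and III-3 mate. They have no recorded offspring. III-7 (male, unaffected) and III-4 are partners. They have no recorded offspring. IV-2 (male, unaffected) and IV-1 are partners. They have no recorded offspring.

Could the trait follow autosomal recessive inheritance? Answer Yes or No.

A consistent assignment under autosomal recessive exists: I-1 Hh, I-2 hh, II-1 hh, II-2 Hh, II-3 HH, II-4 hh, III-1 Hh, III-2 hh, III-3 hh, III-4 hh, III-5 hh, III-6 hh, III-7 HH, IV-1 hh, IV-2 HH.
In this assignment every recorded phenotype matches its genotype and every non-founder's genotype is obtainable from its parents' genotypes, so the pedigree is consistent.

Yes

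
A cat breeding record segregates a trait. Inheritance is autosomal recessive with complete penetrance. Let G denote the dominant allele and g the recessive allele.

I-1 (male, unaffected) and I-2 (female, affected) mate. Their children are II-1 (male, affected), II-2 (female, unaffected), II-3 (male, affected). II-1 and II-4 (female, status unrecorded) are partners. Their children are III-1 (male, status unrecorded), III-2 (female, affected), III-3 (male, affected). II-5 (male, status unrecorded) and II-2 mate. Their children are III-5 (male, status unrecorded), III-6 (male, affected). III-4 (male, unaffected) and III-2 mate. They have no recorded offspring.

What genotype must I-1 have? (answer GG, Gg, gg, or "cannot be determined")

Gg

From phenotype alone, I-1 is GG or Gg.
I-1 is unaffected so carries G and passed g to II-1 (gg), so I-1 is Gg.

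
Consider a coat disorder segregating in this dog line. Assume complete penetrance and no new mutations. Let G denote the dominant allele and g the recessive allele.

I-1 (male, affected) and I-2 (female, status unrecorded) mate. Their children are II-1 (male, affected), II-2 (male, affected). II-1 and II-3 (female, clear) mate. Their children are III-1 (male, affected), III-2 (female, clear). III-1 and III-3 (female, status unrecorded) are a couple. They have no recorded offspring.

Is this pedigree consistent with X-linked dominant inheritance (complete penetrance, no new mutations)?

No

Under X-linked dominant, III-1 (affected, male) cannot arise from II-1 (affected) × II-3 (clear).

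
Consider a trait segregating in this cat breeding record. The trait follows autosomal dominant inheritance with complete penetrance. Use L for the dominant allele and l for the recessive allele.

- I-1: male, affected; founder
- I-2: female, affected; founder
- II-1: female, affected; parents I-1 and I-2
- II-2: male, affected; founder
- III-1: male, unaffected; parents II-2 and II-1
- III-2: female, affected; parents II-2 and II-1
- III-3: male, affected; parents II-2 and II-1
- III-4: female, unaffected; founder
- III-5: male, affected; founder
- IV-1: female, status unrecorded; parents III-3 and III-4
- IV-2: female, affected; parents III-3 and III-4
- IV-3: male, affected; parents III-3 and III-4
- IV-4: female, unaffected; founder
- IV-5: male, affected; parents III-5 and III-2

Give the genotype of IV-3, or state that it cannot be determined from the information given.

From phenotype alone, IV-3 is LL or Ll.
IV-3 is affected so carries L and received l from III-4 (ll), so IV-3 is Ll.

Ll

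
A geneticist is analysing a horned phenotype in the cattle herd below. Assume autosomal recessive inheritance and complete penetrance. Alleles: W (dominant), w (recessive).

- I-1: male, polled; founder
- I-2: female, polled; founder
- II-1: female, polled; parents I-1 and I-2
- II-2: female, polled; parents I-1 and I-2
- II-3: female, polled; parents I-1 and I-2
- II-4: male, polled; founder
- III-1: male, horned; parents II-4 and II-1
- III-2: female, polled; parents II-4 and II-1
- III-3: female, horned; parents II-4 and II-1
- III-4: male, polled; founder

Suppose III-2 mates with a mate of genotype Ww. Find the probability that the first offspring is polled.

5/6

II-4 is polled so carries W and passed w to III-1 (ww), so II-4 is Ww.
II-1 is polled so carries W and passed w to III-1 (ww), so II-1 is Ww.
III-2 is a polled offspring of II-4 (Ww) × II-1 (Ww), whose cross gives 1/4 WW : 1/2 Ww : 1/4 ww; conditioning on being polled, III-2 is WW with probability 1/3, Ww with probability 2/3.
Summing over parental genotype combinations, P(offspring is polled) = 1/3·1 + 2/3·3/4 = 5/6.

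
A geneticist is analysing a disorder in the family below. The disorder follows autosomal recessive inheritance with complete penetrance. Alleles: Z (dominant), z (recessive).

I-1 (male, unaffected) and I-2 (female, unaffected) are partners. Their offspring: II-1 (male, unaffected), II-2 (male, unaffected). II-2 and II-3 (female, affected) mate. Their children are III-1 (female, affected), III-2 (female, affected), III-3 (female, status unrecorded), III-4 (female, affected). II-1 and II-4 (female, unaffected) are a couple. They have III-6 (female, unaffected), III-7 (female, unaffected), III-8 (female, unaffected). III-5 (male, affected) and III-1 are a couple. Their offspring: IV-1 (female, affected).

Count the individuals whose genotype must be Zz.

Obligate heterozygotes: II-2 is unaffected so carries Z and passed z to III-1 (zz), so II-2 is Zz.
Every other individual is either homozygous by phenotype or has at least one consistent homozygous assignment, so the count is 1.

1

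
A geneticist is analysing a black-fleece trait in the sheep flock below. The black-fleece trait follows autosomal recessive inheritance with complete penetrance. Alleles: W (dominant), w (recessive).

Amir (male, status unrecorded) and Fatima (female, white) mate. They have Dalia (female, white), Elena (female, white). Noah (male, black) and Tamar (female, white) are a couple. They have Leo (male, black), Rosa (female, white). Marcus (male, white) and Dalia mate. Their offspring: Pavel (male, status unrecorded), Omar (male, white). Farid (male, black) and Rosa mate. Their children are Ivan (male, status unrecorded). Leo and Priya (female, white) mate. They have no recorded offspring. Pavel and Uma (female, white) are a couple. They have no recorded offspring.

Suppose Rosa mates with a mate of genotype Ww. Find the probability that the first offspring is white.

3/4

Rosa is white so carries W and received w from Noah (ww), so Rosa is Ww.
The cross gives 1/4 WW : 1/2 Ww : 1/4 ww, so P(offspring is white) = 3/4.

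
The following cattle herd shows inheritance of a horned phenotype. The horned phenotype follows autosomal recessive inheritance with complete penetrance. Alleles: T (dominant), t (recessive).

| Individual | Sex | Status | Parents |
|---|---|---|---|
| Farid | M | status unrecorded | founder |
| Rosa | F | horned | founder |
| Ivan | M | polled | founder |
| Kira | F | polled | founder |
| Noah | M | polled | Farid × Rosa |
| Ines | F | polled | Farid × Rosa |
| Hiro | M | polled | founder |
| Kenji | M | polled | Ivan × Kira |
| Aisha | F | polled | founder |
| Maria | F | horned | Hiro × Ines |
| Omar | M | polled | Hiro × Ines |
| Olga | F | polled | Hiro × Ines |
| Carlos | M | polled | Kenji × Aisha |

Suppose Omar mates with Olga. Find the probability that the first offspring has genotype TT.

4/9

Hiro is polled so carries T and passed t to Maria (tt), so Hiro is Tt.
Ines is polled so carries T and received t from Rosa (tt), so Ines is Tt.
Omar is a polled offspring of Hiro (Tt) × Ines (Tt), whose cross gives 1/4 TT : 1/2 Tt : 1/4 tt; conditioning on being polled, Omar is TT with probability 1/3, Tt with probability 2/3.
Olga is a polled offspring of Hiro (Tt) × Ines (Tt), whose cross gives 1/4 TT : 1/2 Tt : 1/4 tt; conditioning on being polled, Olga is TT with probability 1/3, Tt with probability 2/3.
Summing over parental genotype combinations, P(offspring has genotype TT) = 1/9·1 + 2/9·1/2 + 2/9·1/2 + 4/9·1/4 = 4/9.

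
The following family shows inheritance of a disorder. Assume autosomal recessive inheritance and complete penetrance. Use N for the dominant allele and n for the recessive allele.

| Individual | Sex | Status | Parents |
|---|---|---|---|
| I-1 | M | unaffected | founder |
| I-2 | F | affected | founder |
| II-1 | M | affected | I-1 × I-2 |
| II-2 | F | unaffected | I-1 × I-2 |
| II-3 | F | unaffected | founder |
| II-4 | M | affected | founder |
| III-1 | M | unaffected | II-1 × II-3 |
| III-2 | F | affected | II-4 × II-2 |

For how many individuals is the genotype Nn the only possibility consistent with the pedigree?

3

Obligate heterozygotes: I-1 is unaffected so carries N and passed n to II-1 (nn), so I-1 is Nn; II-2 is unaffected so carries N and received n from I-2 (nn), so II-2 is Nn; III-1 is unaffected so carries N and received n from II-1 (nn), so III-1 is Nn.
Every other individual is either homozygous by phenotype or has at least one consistent homozygous assignment, so the count is 3.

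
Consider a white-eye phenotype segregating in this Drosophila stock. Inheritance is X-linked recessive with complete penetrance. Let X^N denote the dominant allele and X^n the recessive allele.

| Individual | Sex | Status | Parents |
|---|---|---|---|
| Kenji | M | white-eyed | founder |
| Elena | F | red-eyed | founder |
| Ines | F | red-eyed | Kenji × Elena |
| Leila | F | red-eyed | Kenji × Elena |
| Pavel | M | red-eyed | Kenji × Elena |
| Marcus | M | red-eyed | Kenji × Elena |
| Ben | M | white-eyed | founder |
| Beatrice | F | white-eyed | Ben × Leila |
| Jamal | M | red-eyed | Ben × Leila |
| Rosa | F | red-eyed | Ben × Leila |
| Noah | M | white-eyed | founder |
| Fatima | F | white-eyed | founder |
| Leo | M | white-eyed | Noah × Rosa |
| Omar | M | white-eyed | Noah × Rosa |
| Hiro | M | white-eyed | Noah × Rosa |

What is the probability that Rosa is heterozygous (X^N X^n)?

1

Rosa is red-eyed so carries N and received n from Ben (X^n Y), so Rosa is X^N X^n, giving P(X^N X^n) = 1.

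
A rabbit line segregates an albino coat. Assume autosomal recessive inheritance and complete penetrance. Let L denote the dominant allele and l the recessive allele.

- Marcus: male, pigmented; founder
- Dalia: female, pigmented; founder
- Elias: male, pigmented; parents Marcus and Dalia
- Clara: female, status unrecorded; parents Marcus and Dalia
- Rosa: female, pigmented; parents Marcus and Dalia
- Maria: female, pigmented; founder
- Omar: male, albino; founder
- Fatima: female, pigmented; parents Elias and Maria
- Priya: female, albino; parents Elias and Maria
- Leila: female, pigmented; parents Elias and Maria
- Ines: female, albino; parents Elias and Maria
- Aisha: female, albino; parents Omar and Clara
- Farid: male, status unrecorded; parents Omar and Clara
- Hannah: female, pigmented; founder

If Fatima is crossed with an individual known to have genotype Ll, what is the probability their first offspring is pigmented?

5/6

Elias is pigmented so carries L and passed l to Priya (ll), so Elias is Ll.
Maria is pigmented so carries L and passed l to Priya (ll), so Maria is Ll.
Fatima is a pigmented offspring of Elias (Ll) × Maria (Ll), whose cross gives 1/4 LL : 1/2 Ll : 1/4 ll; conditioning on being pigmented, Fatima is LL with probability 1/3, Ll with probability 2/3.
Summing over parental genotype combinations, P(offspring is pigmented) = 1/3·1 + 2/3·3/4 = 5/6.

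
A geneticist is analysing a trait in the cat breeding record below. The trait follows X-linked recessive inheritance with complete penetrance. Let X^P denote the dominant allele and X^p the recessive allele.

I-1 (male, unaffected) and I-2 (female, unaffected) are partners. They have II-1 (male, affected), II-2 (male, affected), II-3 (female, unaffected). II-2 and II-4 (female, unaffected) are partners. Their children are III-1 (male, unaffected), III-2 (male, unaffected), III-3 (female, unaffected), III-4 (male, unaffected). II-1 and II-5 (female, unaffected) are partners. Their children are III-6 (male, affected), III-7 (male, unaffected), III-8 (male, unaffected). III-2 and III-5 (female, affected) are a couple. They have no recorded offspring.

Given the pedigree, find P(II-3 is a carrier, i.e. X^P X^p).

1/2

I-1 is unaffected, so I-1 is X^P Y.
I-2 is unaffected so carries P and passed p to II-1 (X^p Y), so I-2 is X^P X^p.
Their cross gives offspring ratios 1/2 X^P X^P : 1/2 X^P X^p. Conditioning on II-3 being unaffected, P(X^P X^p) = 1/2 / 1 = 1/2.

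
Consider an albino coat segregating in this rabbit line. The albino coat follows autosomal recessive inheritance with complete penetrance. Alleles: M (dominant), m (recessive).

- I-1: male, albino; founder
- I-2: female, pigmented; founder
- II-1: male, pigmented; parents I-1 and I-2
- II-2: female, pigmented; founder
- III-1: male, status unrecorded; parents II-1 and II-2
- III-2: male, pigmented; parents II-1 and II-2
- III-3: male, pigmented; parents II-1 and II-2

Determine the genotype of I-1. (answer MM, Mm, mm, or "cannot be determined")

mm

I-1 is albino, so I-1 is mm.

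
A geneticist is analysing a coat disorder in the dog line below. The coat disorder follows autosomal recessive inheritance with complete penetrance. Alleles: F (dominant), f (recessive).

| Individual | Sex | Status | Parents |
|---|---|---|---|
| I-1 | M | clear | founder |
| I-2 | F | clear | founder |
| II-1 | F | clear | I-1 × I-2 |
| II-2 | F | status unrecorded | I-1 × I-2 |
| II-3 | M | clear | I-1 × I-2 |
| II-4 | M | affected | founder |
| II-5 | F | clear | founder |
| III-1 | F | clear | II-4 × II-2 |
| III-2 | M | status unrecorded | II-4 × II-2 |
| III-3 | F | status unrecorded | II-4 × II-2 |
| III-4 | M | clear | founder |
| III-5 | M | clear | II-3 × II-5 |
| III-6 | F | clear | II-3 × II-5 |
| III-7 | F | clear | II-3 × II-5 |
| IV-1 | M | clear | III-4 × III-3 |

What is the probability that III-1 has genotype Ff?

1

III-1 is clear so carries F and received f from II-4 (ff), so III-1 is Ff, giving P(Ff) = 1.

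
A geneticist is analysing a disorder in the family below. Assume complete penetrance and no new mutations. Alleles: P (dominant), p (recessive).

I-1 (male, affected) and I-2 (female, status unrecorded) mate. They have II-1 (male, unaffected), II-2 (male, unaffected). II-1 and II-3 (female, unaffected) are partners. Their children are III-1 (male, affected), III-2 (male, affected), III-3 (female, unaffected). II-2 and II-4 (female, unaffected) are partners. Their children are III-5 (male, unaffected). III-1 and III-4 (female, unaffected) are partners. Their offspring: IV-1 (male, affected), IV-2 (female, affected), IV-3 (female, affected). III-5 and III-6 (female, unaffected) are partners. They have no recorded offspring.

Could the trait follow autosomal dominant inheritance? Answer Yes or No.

Under autosomal dominant, III-1 (affected, male) cannot arise from II-1 (unaffected) × II-3 (unaffected).

No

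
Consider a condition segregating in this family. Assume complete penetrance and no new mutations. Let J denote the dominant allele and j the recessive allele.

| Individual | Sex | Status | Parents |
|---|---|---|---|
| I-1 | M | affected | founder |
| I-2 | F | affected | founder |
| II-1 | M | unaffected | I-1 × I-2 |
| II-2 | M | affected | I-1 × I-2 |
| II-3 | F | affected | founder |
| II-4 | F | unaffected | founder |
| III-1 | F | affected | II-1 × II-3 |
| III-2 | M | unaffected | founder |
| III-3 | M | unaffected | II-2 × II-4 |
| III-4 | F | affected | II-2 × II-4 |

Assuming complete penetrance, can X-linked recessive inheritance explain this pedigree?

No

Under X-linked recessive, II-1 (unaffected, male) cannot arise from I-1 (affected) × I-2 (affected).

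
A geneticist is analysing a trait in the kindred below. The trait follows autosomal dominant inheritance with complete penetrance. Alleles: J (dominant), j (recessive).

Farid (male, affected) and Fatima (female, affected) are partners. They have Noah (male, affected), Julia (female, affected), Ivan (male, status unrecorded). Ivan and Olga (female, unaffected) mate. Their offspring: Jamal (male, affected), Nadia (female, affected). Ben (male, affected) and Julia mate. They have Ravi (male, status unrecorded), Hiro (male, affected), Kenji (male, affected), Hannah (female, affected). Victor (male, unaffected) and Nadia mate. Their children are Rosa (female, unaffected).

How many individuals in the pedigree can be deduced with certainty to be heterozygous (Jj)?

2

Obligate heterozygotes: Jamal is affected so carries J and received j from Olga (jj), so Jamal is Jj; Nadia is affected so carries J and received j from Olga (jj), so Nadia is Jj.
Every other individual is either homozygous by phenotype or has at least one consistent homozygous assignment, so the count is 2.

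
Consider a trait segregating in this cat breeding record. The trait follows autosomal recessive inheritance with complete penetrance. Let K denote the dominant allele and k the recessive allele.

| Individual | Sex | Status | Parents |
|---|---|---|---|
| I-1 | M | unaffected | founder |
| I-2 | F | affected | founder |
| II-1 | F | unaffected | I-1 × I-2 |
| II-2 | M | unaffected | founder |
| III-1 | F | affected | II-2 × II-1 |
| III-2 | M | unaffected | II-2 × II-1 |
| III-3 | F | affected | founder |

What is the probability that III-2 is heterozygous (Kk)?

2/3

II-2 is unaffected so carries K and passed k to III-1 (kk), so II-2 is Kk.
II-1 is unaffected so carries K and received k from I-2 (kk), so II-1 is Kk.
Their cross gives offspring ratios 1/4 KK : 1/2 Kk : 1/4 kk. Conditioning on III-2 being unaffected, P(Kk) = 1/2 / 3/4 = 2/3.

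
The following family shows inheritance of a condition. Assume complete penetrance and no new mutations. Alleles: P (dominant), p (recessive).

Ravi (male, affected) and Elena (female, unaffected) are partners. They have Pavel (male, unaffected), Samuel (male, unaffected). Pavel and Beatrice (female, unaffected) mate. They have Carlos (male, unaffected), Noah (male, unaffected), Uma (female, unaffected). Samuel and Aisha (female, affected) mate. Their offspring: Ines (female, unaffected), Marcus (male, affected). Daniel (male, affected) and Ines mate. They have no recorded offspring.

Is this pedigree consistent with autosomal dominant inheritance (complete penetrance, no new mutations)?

A consistent assignment under autosomal dominant exists: Ravi Pp, Elena pp, Pavel pp, Samuel pp, Beatrice pp, Aisha Pp, Carlos pp, Noah pp, Uma pp, Ines pp, Marcus Pp, Daniel PP.
In this assignment every recorded phenotype matches its genotype and every non-founder's genotype is obtainable from its parents' genotypes, so the pedigree is consistent.

Yes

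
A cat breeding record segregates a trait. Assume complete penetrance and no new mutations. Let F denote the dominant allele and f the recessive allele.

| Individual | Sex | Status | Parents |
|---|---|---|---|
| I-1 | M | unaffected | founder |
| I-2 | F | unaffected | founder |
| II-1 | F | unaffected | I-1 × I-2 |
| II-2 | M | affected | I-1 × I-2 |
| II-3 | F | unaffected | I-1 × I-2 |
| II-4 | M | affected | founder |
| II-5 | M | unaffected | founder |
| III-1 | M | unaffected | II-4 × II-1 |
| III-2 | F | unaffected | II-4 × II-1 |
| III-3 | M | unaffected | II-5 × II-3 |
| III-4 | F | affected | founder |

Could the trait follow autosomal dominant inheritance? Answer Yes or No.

Under autosomal dominant, II-2 (affected, male) cannot arise from I-1 (unaffected) × I-2 (unaffected).

No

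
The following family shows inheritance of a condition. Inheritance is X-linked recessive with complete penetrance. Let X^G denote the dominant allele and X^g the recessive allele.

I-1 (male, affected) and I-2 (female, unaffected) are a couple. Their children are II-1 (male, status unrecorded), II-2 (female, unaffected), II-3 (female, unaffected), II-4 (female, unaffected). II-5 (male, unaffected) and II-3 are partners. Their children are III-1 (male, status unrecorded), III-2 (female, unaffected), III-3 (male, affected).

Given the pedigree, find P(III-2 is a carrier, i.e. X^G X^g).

II-5 is unaffected, so II-5 is X^G Y.
II-3 is unaffected so carries G and received g from I-1 (X^g Y), so II-3 is X^G X^g.
Their cross gives offspring ratios 1/2 X^G X^G : 1/2 X^G X^g. Conditioning on III-2 being unaffected, P(X^G X^g) = 1/2 / 1 = 1/2.

1/2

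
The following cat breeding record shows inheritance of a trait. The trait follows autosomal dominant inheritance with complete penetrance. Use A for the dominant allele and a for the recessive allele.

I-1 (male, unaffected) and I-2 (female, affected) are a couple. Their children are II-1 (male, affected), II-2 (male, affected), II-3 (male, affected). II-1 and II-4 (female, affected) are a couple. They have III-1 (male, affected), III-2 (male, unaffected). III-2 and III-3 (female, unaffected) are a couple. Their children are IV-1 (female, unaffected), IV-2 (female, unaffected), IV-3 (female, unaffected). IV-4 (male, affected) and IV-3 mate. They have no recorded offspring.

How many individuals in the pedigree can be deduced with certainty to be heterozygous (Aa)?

Obligate heterozygotes: II-1 is affected so carries A and received a from I-1 (aa), so II-1 is Aa; II-2 is affected so carries A and received a from I-1 (aa), so II-2 is Aa; II-3 is affected so carries A and received a from I-1 (aa), so II-3 is Aa; II-4 is affected so carries A and passed a to III-2 (aa), so II-4 is Aa.
Every other individual is either homozygous by phenotype or has at least one consistent homozygous assignment, so the count is 4.

4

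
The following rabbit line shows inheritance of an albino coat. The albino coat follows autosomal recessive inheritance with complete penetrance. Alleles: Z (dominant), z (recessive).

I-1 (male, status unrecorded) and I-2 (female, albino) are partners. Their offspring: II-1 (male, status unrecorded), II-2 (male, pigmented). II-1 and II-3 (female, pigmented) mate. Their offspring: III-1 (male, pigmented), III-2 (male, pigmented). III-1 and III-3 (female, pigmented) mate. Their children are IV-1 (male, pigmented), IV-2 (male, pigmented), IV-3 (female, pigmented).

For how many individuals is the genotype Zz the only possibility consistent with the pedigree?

Obligate heterozygotes: II-2 is pigmented so carries Z and received z from I-2 (zz), so II-2 is Zz.
Every other individual is either homozygous by phenotype or has at least one consistent homozygous assignment, so the count is 1.

1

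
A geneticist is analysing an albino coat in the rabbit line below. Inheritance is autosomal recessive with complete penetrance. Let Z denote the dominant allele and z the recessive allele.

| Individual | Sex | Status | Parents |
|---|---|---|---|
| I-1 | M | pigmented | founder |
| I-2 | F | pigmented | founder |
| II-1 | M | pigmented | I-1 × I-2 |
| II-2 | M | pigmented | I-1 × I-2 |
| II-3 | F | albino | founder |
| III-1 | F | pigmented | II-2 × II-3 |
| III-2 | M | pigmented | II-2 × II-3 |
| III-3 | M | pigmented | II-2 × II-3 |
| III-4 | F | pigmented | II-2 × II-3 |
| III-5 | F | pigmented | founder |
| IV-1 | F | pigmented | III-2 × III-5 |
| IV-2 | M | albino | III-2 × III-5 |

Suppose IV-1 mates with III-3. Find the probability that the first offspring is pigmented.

III-2 is pigmented so carries Z and received z from II-3 (zz), so III-2 is Zz.
III-5 is pigmented so carries Z and passed z to IV-2 (zz), so III-5 is Zz.
IV-1 is a pigmented offspring of III-2 (Zz) × III-5 (Zz), whose cross gives 1/4 ZZ : 1/2 Zz : 1/4 zz; conditioning on being pigmented, IV-1 is ZZ with probability 1/3, Zz with probability 2/3.
III-3 is pigmented so carries Z and received z from II-3 (zz), so III-3 is Zz.
Summing over parental genotype combinations, P(offspring is pigmented) = 1/3·1 + 2/3·3/4 = 5/6.

5/6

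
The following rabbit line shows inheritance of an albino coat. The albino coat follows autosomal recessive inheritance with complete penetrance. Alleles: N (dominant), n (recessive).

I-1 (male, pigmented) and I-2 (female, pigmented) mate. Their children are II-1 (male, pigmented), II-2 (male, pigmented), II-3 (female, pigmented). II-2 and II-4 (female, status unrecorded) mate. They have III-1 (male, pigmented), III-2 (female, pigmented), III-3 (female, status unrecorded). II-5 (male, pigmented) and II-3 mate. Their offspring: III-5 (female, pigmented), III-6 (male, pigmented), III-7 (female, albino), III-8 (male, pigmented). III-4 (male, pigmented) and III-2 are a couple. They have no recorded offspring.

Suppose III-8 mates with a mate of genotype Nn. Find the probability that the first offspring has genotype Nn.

II-5 is pigmented so carries N and passed n to III-7 (nn), so II-5 is Nn.
II-3 is pigmented so carries N and passed n to III-7 (nn), so II-3 is Nn.
III-8 is a pigmented offspring of II-5 (Nn) × II-3 (Nn), whose cross gives 1/4 NN : 1/2 Nn : 1/4 nn; conditioning on being pigmented, III-8 is NN with probability 1/3, Nn with probability 2/3.
Summing over parental genotype combinations, P(offspring has genotype Nn) = 1/3·1/2 + 2/3·1/2 = 1/2.

1/2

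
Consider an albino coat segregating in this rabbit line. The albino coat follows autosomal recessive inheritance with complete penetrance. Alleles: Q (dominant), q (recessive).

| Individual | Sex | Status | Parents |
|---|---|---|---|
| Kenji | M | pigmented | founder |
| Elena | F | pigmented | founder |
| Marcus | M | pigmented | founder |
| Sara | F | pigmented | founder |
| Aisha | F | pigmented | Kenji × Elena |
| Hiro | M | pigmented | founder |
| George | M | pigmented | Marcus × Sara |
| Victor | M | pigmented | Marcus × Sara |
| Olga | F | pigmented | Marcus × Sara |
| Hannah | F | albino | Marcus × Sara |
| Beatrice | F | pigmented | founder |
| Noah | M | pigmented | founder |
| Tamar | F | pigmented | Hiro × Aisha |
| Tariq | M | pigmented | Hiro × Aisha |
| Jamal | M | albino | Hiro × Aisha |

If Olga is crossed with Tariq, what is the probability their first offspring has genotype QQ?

4/9

Marcus is pigmented so carries Q and passed q to Hannah (qq), so Marcus is Qq.
Sara is pigmented so carries Q and passed q to Hannah (qq), so Sara is Qq.
Olga is a pigmented offspring of Marcus (Qq) × Sara (Qq), whose cross gives 1/4 QQ : 1/2 Qq : 1/4 qq; conditioning on being pigmented, Olga is QQ with probability 1/3, Qq with probability 2/3.
Hiro is pigmented so carries Q and passed q to Jamal (qq), so Hiro is Qq.
Aisha is pigmented so carries Q and passed q to Jamal (qq), so Aisha is Qq.
Tariq is a pigmented offspring of Hiro (Qq) × Aisha (Qq), whose cross gives 1/4 QQ : 1/2 Qq : 1/4 qq; conditioning on being pigmented, Tariq is QQ with probability 1/3, Qq with probability 2/3.
Summing over parental genotype combinations, P(offspring has genotype QQ) = 1/9·1 + 2/9·1/2 + 2/9·1/2 + 4/9·1/4 = 4/9.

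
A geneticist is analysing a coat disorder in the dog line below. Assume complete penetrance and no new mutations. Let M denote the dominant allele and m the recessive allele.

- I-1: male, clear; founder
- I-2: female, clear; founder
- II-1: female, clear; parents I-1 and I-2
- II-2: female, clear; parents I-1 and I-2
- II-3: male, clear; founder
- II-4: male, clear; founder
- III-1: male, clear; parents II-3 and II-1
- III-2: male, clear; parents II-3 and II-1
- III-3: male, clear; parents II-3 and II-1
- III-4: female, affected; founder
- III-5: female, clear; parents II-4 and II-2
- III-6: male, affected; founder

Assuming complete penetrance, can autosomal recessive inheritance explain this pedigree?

A consistent assignment under autosomal recessive exists: I-1 MM, I-2 MM, II-1 MM, II-2 MM, II-3 MM, II-4 MM, III-1 MM, III-2 MM, III-3 MM, III-4 mm, III-5 MM, III-6 mm.
In this assignment every recorded phenotype matches its genotype and every non-founder's genotype is obtainable from its parents' genotypes, so the pedigree is consistent.

Yes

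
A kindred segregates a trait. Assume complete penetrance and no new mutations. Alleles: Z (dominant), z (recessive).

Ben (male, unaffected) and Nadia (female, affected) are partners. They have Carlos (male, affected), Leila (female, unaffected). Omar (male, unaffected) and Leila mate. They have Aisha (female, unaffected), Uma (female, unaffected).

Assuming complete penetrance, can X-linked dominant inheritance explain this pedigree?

Yes

A consistent assignment under X-linked dominant exists: Ben X^z Y, Nadia X^Z X^z, Carlos X^Z Y, Leila X^z X^z, Omar X^z Y, Aisha X^z X^z, Uma X^z X^z.
In this assignment every recorded phenotype matches its genotype and every non-founder's genotype is obtainable from its parents' genotypes, so the pedigree is consistent.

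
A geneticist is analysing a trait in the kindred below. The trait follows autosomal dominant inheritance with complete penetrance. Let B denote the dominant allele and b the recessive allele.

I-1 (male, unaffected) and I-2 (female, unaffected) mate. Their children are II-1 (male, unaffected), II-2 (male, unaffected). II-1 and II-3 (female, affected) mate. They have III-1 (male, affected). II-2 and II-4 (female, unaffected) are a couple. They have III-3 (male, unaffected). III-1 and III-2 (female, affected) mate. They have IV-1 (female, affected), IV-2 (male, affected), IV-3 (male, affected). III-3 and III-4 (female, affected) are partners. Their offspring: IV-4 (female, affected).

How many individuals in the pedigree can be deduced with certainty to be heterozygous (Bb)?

Obligate heterozygotes: III-1 is affected so carries B and received b from II-1 (bb), so III-1 is Bb; IV-4 is affected so carries B and received b from III-3 (bb), so IV-4 is Bb.
Every other individual is either homozygous by phenotype or has at least one consistent homozygous assignment, so the count is 2.

2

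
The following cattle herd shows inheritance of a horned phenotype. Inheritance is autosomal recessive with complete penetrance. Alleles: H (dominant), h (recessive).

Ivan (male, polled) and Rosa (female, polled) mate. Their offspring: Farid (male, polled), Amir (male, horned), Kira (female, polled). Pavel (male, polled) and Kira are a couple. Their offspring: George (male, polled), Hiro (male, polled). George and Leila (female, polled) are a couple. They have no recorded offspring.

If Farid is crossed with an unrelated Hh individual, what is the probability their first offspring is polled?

5/6

Ivan is polled so carries H and passed h to Amir (hh), so Ivan is Hh.
Rosa is polled so carries H and passed h to Amir (hh), so Rosa is Hh.
Farid is a polled offspring of Ivan (Hh) × Rosa (Hh), whose cross gives 1/4 HH : 1/2 Hh : 1/4 hh; conditioning on being polled, Farid is HH with probability 1/3, Hh with probability 2/3.
Summing over parental genotype combinations, P(offspring is polled) = 1/3·1 + 2/3·3/4 = 5/6.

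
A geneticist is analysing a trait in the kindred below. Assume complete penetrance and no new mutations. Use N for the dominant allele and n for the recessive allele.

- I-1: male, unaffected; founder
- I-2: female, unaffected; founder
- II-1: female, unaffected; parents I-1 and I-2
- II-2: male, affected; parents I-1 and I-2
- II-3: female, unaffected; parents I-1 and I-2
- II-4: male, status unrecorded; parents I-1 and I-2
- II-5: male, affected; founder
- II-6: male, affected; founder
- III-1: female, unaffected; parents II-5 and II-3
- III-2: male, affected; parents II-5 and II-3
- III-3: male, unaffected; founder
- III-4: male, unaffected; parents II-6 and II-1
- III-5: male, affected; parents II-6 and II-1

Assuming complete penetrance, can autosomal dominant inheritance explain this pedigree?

No

Under autosomal dominant, II-2 (affected, male) cannot arise from I-1 (unaffected) × I-2 (unaffected).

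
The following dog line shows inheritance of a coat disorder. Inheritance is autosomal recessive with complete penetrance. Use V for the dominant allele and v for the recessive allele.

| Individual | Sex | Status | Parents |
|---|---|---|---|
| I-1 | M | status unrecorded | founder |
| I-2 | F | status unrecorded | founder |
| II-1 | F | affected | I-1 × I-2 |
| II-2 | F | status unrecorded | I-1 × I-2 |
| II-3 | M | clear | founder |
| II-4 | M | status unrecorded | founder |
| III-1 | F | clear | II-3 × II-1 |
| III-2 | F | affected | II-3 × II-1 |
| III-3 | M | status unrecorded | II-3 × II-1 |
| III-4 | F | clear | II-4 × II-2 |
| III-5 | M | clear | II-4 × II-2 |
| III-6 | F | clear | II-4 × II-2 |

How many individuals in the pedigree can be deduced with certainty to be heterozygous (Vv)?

2

Obligate heterozygotes: II-3 is clear so carries V and passed v to III-2 (vv), so II-3 is Vv; III-1 is clear so carries V and received v from II-1 (vv), so III-1 is Vv.
Every other individual is either homozygous by phenotype or has at least one consistent homozygous assignment, so the count is 2.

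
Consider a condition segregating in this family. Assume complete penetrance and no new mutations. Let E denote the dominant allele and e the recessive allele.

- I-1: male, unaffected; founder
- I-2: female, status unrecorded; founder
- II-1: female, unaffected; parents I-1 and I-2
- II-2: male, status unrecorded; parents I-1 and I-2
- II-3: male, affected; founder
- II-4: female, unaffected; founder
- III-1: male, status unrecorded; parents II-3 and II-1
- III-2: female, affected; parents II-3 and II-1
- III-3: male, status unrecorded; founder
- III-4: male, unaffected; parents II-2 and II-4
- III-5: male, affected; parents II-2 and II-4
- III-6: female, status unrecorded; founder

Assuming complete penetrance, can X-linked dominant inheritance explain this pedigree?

Under X-linked dominant, III-5 (affected, male) cannot arise from II-2 (unrecorded) × II-4 (unaffected).

No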